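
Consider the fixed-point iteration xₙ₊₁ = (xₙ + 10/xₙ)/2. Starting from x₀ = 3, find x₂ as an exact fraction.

x₁ = (3 + 10/3)/2 = 19/6.
x₂ = (19/6 + 10/(19/6))/2 = 721/228.

721/228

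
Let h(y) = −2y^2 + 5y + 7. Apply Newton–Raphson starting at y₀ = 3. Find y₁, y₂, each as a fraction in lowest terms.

h'(y) = −4y + 5.
h(3) = 4, h'(3) = −7, so y₁ = 3 − 4/(−7) = 25/7.
h(25/7) = −32/49, h'(25/7) = −65/7, so y₂ = (25/7) − (−32/49)/(−65/7) = 1593/455.

y₁ = 25/7, y₂ = 1593/455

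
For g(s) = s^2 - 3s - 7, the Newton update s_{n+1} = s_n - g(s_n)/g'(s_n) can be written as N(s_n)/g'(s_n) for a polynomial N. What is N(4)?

23

g'(s) = 2s - 3.
N(s) = s·g'(s) - g(s) = s·(2s - 3) - (s^2 - 3s - 7) = s^2 + 7.
N(4) = 23.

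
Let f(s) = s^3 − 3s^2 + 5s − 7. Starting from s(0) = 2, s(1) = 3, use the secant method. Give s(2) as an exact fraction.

19/9

f(2) = −1, f(3) = 8. s(2) = 3 − 8·(3 − 2)/(8 − (−1)) = 19/9.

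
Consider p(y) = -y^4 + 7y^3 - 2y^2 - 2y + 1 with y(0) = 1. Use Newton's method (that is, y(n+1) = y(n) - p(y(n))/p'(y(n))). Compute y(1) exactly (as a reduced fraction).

p'(y) = -4y^3 + 21y^2 - 4y - 2.
p(1) = 3, p'(1) = 11, so y(1) = 1 - 3/11 = 8/11.

8/11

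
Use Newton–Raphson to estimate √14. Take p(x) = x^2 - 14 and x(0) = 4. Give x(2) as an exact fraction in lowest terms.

p'(x) = 2x.
p(4) = 2, p'(4) = 8, so x(1) = 4 - 2/8 = 15/4.
p(15/4) = 1/16, p'(15/4) = 15/2, so x(2) = (15/4) - (1/16)/(15/2) = 449/120.

449/120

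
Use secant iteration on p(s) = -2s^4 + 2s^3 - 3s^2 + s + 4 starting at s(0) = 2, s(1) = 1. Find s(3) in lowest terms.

p(2) = -22, p(1) = 2. s(2) = 1 - 2·(1 - 2)/(2 - (-22)) = 13/12.
p(1) = 2, p(13/12) = 14003/10368. s(3) = (13/12) - (14003/10368)·((13/12) - 1)/((14003/10368) - 2) = 8461/6733.

8461/6733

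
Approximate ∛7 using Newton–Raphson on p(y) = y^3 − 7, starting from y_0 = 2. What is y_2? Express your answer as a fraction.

p'(y) = 3y^2.
p(2) = 1, p'(2) = 12, so y_1 = 2 − 1/12 = 23/12.
p(23/12) = 71/1728, p'(23/12) = 529/48, so y_2 = (23/12) − (71/1728)/(529/48) = 18215/9522.

18215/9522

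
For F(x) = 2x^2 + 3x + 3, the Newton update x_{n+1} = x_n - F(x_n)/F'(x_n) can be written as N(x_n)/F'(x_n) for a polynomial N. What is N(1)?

-1

F'(x) = 4x + 3.
N(x) = x·F'(x) - F(x) = x·(4x + 3) - (2x^2 + 3x + 3) = 2x^2 - 3.
N(1) = -1.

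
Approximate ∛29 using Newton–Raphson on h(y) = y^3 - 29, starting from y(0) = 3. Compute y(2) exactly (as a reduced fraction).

h'(y) = 3y^2.
h(3) = -2, h'(3) = 27, so y(1) = 3 - (-2)/27 = 83/27.
h(83/27) = 980/19683, h'(83/27) = 6889/243, so y(2) = (83/27) - (980/19683)/(6889/243) = 1714381/558009.

1714381/558009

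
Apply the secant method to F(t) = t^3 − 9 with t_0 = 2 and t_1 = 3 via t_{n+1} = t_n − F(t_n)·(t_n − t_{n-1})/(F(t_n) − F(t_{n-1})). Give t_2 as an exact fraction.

39/19

F(2) = −1, F(3) = 18. t_2 = 3 − 18·(3 − 2)/(18 − (−1)) = 39/19.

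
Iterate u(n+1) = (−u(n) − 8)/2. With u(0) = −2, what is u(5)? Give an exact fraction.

−43/16

u(1) = (−(−2) − 8)/2 = −3.
u(2) = (−(−3) − 8)/2 = −5/2.
u(3) = (−(−5/2) − 8)/2 = −11/4.
u(4) = (−(−11/4) − 8)/2 = −21/8.
u(5) = (−(−21/8) − 8)/2 = −43/16.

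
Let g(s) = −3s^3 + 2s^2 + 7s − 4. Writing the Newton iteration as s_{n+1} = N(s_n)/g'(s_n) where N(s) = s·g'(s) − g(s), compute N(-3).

g'(s) = −9s^2 + 4s + 7.
N(s) = s·g'(s) − g(s) = s·(−9s^2 + 4s + 7) − (−3s^3 + 2s^2 + 7s − 4) = −6s^3 + 2s^2 + 4.
N(-3) = 184.

184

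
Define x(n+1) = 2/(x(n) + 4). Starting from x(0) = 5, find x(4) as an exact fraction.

x(1) = 2/(5 + 4) = 2/9.
x(2) = 2/(2/9 + 4) = 9/19.
x(3) = 2/(9/19 + 4) = 38/85.
x(4) = 2/(38/85 + 4) = 85/189.

85/189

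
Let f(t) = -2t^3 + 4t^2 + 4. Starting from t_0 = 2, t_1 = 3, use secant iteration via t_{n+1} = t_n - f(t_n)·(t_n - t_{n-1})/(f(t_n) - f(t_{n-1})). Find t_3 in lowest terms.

f(2) = 4, f(3) = -14. t_2 = 3 - (-14)·(3 - 2)/((-14) - 4) = 20/9.
f(3) = -14, f(20/9) = 1316/729. t_3 = (20/9) - (1316/729)·((20/9) - 3)/((1316/729) - (-14)) = 1902/823.

1902/823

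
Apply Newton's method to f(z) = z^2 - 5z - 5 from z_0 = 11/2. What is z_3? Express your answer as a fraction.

f'(z) = 2z - 5.
f(11/2) = -9/4, f'(11/2) = 6, so z_1 = (11/2) - (-9/4)/6 = 47/8.
f(47/8) = 9/64, f'(47/8) = 27/4, so z_2 = (47/8) - (9/64)/(27/4) = 281/48.
f(281/48) = 1/2304, f'(281/48) = 161/24, so z_3 = (281/48) - (1/2304)/(161/24) = 90481/15456.

90481/15456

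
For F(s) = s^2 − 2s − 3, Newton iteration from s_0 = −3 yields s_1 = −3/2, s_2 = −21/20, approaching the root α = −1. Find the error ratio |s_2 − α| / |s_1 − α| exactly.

s_1 − α = −3/2 − (−1) = −3/2 + 1 = −1/2, so |s_1 − α| = 1/2.
s_2 − α = −21/20 − (−1) = −21/20 + 1 = −1/20, so |s_2 − α| = 1/20.
Ratio = (1/20) / (1/2) = 1/10.

1/10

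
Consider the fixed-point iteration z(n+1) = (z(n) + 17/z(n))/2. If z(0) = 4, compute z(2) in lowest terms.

z(1) = (4 + 17/4)/2 = 33/8.
z(2) = (33/8 + 17/(33/8))/2 = 2177/528.

2177/528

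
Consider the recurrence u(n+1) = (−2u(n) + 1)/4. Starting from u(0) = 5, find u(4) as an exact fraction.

u(1) = (−2·5 + 1)/4 = −9/4.
u(2) = (−2·(−9/4) + 1)/4 = 11/8.
u(3) = (−2·(11/8) + 1)/4 = −7/16.
u(4) = (−2·(−7/16) + 1)/4 = 15/32.

15/32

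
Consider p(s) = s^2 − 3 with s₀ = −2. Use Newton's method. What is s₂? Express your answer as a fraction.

−97/56

p'(s) = 2s.
p(−2) = 1, p'(−2) = −4, so s₁ = (−2) − 1/(−4) = −7/4.
p(−7/4) = 1/16, p'(−7/4) = −7/2, so s₂ = (−7/4) − (1/16)/(−7/2) = −97/56.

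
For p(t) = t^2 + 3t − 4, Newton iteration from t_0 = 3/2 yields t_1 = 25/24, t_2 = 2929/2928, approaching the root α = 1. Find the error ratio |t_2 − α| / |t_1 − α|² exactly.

12/61

t_1 − α = 25/24 − 1 = 1/24, so |t_1 − α| = 1/24.
t_2 − α = 2929/2928 − 1 = 1/2928, so |t_2 − α| = 1/2928.
|t_1 − α|² = 1/576.
Ratio = (1/2928) / (1/576) = 12/61.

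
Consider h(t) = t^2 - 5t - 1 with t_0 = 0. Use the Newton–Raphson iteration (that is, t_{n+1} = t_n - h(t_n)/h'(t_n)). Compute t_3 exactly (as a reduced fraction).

h'(t) = 2t - 5.
h(0) = -1, h'(0) = -5, so t_1 = 0 - (-1)/(-5) = -1/5.
h(-1/5) = 1/25, h'(-1/5) = -27/5, so t_2 = (-1/5) - (1/25)/(-27/5) = -26/135.
h(-26/135) = 1/18225, h'(-26/135) = -727/135, so t_3 = (-26/135) - (1/18225)/(-727/135) = -18901/98145.

-18901/98145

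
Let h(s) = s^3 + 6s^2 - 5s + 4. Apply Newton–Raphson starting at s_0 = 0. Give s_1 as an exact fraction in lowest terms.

4/5

h'(s) = 3s^2 + 12s - 5.
h(0) = 4, h'(0) = -5, so s_1 = 0 - 4/(-5) = 4/5.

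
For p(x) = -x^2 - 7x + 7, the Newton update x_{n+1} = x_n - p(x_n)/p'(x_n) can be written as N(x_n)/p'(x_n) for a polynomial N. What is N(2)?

p'(x) = -2x - 7.
N(x) = x·p'(x) - p(x) = x·(-2x - 7) - (-x^2 - 7x + 7) = -x^2 - 7.
N(2) = -11.

-11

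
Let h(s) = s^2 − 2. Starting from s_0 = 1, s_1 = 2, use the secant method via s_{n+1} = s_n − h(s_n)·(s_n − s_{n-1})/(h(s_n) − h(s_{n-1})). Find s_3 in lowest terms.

h(1) = −1, h(2) = 2. s_2 = 2 − 2·(2 − 1)/(2 − (−1)) = 4/3.
h(2) = 2, h(4/3) = −2/9. s_3 = (4/3) − (−2/9)·((4/3) − 2)/((−2/9) − 2) = 7/5.

7/5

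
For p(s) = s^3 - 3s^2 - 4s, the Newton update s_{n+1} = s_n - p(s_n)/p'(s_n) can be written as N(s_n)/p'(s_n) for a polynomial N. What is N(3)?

p'(s) = 3s^2 - 6s - 4.
N(s) = s·p'(s) - p(s) = s·(3s^2 - 6s - 4) - (s^3 - 3s^2 - 4s) = 2s^3 - 3s^2.
N(3) = 27.

27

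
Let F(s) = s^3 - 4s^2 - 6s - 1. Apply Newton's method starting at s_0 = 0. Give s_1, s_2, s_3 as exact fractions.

s_1 = -1/6, s_2 = -19/99, s_3 = -32545/168993

F'(s) = 3s^2 - 8s - 6.
F(0) = -1, F'(0) = -6, so s_1 = 0 - (-1)/(-6) = -1/6.
F(-1/6) = -25/216, F'(-1/6) = -55/12, so s_2 = (-1/6) - (-25/216)/(-55/12) = -19/99.
F(-19/99) = -2800/970299, F'(-19/99) = -14225/3267, so s_3 = (-19/99) - (-2800/970299)/(-14225/3267) = -32545/168993.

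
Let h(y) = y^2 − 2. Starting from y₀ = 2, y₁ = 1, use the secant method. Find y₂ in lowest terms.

h(2) = 2, h(1) = −1. y₂ = 1 − (−1)·(1 − 2)/((−1) − 2) = 4/3.

4/3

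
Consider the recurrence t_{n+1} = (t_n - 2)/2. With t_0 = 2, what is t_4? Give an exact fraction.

-7/4

t_1 = (2 - 2)/2 = 0.
t_2 = (0 - 2)/2 = -1.
t_3 = ((-1) - 2)/2 = -3/2.
t_4 = ((-3/2) - 2)/2 = -7/4.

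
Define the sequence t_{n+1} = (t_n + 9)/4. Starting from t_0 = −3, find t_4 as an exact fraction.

381/128

t_1 = ((−3) + 9)/4 = 3/2.
t_2 = ((3/2) + 9)/4 = 21/8.
t_3 = ((21/8) + 9)/4 = 93/32.
t_4 = ((93/32) + 9)/4 = 381/128.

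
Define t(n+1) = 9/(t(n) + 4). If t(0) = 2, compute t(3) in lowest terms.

t(1) = 9/(2 + 4) = 3/2.
t(2) = 9/(3/2 + 4) = 18/11.
t(3) = 9/(18/11 + 4) = 99/62.

99/62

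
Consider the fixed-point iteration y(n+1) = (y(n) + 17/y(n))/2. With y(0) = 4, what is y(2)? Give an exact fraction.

2177/528

y(1) = (4 + 17/4)/2 = 33/8.
y(2) = (33/8 + 17/(33/8))/2 = 2177/528.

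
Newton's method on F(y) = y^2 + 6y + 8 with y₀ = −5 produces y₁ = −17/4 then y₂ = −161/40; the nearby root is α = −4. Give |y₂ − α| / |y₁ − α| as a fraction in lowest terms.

1/10

y₁ − α = −17/4 − (−4) = −17/4 + 4 = −1/4, so |y₁ − α| = 1/4.
y₂ − α = −161/40 − (−4) = −161/40 + 4 = −1/40, so |y₂ − α| = 1/40.
Ratio = (1/40) / (1/4) = 1/10.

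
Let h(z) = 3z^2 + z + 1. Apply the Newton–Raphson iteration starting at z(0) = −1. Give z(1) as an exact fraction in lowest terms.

−2/5

h'(z) = 6z + 1.
h(−1) = 3, h'(−1) = −5, so z(1) = (−1) − 3/(−5) = −2/5.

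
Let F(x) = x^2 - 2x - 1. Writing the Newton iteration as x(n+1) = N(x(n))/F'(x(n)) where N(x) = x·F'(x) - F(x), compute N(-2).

F'(x) = 2x - 2.
N(x) = x·F'(x) - F(x) = x·(2x - 2) - (x^2 - 2x - 1) = x^2 + 1.
N(-2) = 5.

5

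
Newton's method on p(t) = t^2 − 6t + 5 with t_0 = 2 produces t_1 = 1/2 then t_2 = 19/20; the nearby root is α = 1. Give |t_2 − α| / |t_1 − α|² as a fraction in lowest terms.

1/5

t_1 − α = 1/2 − 1 = −1/2, so |t_1 − α| = 1/2.
t_2 − α = 19/20 − 1 = −1/20, so |t_2 − α| = 1/20.
|t_1 − α|² = 1/4.
Ratio = (1/20) / (1/4) = 1/5.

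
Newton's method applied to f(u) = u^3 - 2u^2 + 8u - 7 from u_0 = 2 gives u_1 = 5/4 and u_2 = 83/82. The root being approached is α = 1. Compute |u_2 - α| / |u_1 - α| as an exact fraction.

u_1 - α = 5/4 - 1 = 1/4, so |u_1 - α| = 1/4.
u_2 - α = 83/82 - 1 = 1/82, so |u_2 - α| = 1/82.
Ratio = (1/82) / (1/4) = 2/41.

2/41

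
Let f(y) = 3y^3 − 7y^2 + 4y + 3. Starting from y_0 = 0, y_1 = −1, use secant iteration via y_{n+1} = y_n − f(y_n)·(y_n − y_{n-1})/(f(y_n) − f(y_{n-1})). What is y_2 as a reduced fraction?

f(0) = 3, f(−1) = −11. y_2 = (−1) − (−11)·((−1) − 0)/((−11) − 3) = −3/14.

−3/14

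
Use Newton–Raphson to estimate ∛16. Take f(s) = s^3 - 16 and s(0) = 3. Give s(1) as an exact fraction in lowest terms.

70/27

f'(s) = 3s^2.
f(3) = 11, f'(3) = 27, so s(1) = 3 - 11/27 = 70/27.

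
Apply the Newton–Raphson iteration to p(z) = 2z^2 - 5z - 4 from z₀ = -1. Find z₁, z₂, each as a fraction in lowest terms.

p'(z) = 4z - 5.
p(-1) = 3, p'(-1) = -9, so z₁ = (-1) - 3/(-9) = -2/3.
p(-2/3) = 2/9, p'(-2/3) = -23/3, so z₂ = (-2/3) - (2/9)/(-23/3) = -44/69.

z₁ = -2/3, z₂ = -44/69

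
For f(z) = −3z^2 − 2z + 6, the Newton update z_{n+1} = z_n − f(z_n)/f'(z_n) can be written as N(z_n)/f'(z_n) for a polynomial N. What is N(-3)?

−33

f'(z) = −6z − 2.
N(z) = z·f'(z) − f(z) = z·(−6z − 2) − (−3z^2 − 2z + 6) = −3z^2 − 6.
N(-3) = −33.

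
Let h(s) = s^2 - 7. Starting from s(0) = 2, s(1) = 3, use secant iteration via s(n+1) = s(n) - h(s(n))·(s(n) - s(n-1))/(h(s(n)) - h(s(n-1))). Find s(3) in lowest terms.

37/14

h(2) = -3, h(3) = 2. s(2) = 3 - 2·(3 - 2)/(2 - (-3)) = 13/5.
h(3) = 2, h(13/5) = -6/25. s(3) = (13/5) - (-6/25)·((13/5) - 3)/((-6/25) - 2) = 37/14.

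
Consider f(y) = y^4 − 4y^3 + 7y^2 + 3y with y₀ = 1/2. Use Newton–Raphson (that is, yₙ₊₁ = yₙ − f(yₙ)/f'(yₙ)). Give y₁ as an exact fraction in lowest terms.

f'(y) = 4y^3 − 12y^2 + 14y + 3.
f(1/2) = 45/16, f'(1/2) = 15/2, so y₁ = (1/2) − (45/16)/(15/2) = 1/8.

1/8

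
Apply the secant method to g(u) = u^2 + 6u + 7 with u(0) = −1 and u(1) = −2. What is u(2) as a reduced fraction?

−5/3

g(−1) = 2, g(−2) = −1. u(2) = (−2) − (−1)·((−2) − (−1))/((−1) − 2) = −5/3.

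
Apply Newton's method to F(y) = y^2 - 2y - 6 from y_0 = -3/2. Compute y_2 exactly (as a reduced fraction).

F'(y) = 2y - 2.
F(-3/2) = -3/4, F'(-3/2) = -5, so y_1 = (-3/2) - (-3/4)/(-5) = -33/20.
F(-33/20) = 9/400, F'(-33/20) = -53/10, so y_2 = (-33/20) - (9/400)/(-53/10) = -3489/2120.

-3489/2120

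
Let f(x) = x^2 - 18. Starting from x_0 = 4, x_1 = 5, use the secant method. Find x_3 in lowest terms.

f(4) = -2, f(5) = 7. x_2 = 5 - 7·(5 - 4)/(7 - (-2)) = 38/9.
f(5) = 7, f(38/9) = -14/81. x_3 = (38/9) - (-14/81)·((38/9) - 5)/((-14/81) - 7) = 352/83.

352/83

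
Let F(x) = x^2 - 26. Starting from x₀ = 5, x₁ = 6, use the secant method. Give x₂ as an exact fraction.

56/11

F(5) = -1, F(6) = 10. x₂ = 6 - 10·(6 - 5)/(10 - (-1)) = 56/11.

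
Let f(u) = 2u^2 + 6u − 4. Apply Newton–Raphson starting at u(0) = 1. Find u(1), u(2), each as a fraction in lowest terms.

f'(u) = 4u + 6.
f(1) = 4, f'(1) = 10, so u(1) = 1 − 4/10 = 3/5.
f(3/5) = 8/25, f'(3/5) = 42/5, so u(2) = (3/5) − (8/25)/(42/5) = 59/105.

u(1) = 3/5, u(2) = 59/105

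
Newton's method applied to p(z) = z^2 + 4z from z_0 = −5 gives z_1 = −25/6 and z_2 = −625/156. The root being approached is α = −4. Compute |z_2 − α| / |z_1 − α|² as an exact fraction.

3/13

z_1 − α = −25/6 − (−4) = −25/6 + 4 = −1/6, so |z_1 − α| = 1/6.
z_2 − α = −625/156 − (−4) = −625/156 + 4 = −1/156, so |z_2 − α| = 1/156.
|z_1 − α|² = 1/36.
Ratio = (1/156) / (1/36) = 3/13.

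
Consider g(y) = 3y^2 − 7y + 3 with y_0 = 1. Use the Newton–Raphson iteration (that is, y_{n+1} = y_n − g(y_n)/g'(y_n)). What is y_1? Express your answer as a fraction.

g'(y) = 6y − 7.
g(1) = −1, g'(1) = −1, so y_1 = 1 − (−1)/(−1) = 0.

0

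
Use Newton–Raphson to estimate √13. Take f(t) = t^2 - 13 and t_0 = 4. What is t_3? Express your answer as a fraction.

5597777/1552544

f'(t) = 2t.
f(4) = 3, f'(4) = 8, so t_1 = 4 - 3/8 = 29/8.
f(29/8) = 9/64, f'(29/8) = 29/4, so t_2 = (29/8) - (9/64)/(29/4) = 1673/464.
f(1673/464) = 81/215296, f'(1673/464) = 1673/232, so t_3 = (1673/464) - (81/215296)/(1673/232) = 5597777/1552544.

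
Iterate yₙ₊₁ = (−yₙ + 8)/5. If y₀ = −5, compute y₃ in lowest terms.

y₁ = (−(−5) + 8)/5 = 13/5.
y₂ = (−(13/5) + 8)/5 = 27/25.
y₃ = (−(27/25) + 8)/5 = 173/125.

173/125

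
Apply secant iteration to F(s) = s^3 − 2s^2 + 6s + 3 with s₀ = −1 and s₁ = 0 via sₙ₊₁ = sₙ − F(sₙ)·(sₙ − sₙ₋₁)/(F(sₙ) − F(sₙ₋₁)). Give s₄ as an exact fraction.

−114183/268129

F(−1) = −6, F(0) = 3. s₂ = 0 − 3·(0 − (−1))/(3 − (−6)) = −1/3.
F(0) = 3, F(−1/3) = 20/27. s₃ = (−1/3) − (20/27)·((−1/3) − 0)/((20/27) − 3) = −27/61.
F(−1/3) = 20/27, F(−27/61) = −30480/226981. s₄ = (−27/61) − (−30480/226981)·((−27/61) − (−1/3))/((−30480/226981) − (20/27)) = −114183/268129.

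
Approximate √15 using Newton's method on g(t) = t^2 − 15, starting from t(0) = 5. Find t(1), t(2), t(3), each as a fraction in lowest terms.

t(1) = 4, t(2) = 31/8, t(3) = 1921/496

g'(t) = 2t.
g(5) = 10, g'(5) = 10, so t(1) = 5 − 10/10 = 4.
g(4) = 1, g'(4) = 8, so t(2) = 4 − 1/8 = 31/8.
g(31/8) = 1/64, g'(31/8) = 31/4, so t(3) = (31/8) − (1/64)/(31/4) = 1921/496.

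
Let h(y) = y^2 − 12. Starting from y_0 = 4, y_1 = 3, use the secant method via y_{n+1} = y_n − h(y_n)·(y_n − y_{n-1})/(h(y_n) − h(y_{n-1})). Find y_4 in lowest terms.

h(4) = 4, h(3) = −3. y_2 = 3 − (−3)·(3 − 4)/((−3) − 4) = 24/7.
h(3) = −3, h(24/7) = −12/49. y_3 = (24/7) − (−12/49)·((24/7) − 3)/((−12/49) − (−3)) = 52/15.
h(24/7) = −12/49, h(52/15) = 4/225. y_4 = (52/15) − (4/225)·((52/15) − (24/7))/((4/225) − (−12/49)) = 627/181.

627/181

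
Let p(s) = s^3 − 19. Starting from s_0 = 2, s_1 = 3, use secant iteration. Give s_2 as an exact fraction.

p(2) = −11, p(3) = 8. s_2 = 3 − 8·(3 − 2)/(8 − (−11)) = 49/19.

49/19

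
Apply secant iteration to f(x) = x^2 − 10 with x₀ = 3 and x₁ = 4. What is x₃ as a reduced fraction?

f(3) = −1, f(4) = 6. x₂ = 4 − 6·(4 − 3)/(6 − (−1)) = 22/7.
f(4) = 6, f(22/7) = −6/49. x₃ = (22/7) − (−6/49)·((22/7) − 4)/((−6/49) − 6) = 79/25.

79/25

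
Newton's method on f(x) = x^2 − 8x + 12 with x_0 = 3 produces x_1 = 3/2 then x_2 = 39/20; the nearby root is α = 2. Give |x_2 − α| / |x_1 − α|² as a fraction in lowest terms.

x_1 − α = 3/2 − 2 = −1/2, so |x_1 − α| = 1/2.
x_2 − α = 39/20 − 2 = −1/20, so |x_2 − α| = 1/20.
|x_1 − α|² = 1/4.
Ratio = (1/20) / (1/4) = 1/5.

1/5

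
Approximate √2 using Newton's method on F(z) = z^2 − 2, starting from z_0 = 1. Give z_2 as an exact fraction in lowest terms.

F'(z) = 2z.
F(1) = −1, F'(1) = 2, so z_1 = 1 − (−1)/2 = 3/2.
F(3/2) = 1/4, F'(3/2) = 3, so z_2 = (3/2) − (1/4)/3 = 17/12.

17/12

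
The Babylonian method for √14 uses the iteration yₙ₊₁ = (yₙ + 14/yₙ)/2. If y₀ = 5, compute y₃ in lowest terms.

y₁ = (5 + 14/5)/2 = 39/10.
y₂ = (39/10 + 14/(39/10))/2 = 2921/780.
y₃ = (2921/780 + 14/(2921/780))/2 = 17049841/4556760.

17049841/4556760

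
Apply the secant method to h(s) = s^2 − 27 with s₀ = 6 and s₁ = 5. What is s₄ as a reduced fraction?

h(6) = 9, h(5) = −2. s₂ = 5 − (−2)·(5 − 6)/((−2) − 9) = 57/11.
h(5) = −2, h(57/11) = −18/121. s₃ = (57/11) − (−18/121)·((57/11) − 5)/((−18/121) − (−2)) = 291/56.
h(57/11) = −18/121, h(291/56) = 9/3136. s₄ = (291/56) − (9/3136)·((291/56) − (57/11))/((9/3136) − (−18/121)) = 11073/2131.

11073/2131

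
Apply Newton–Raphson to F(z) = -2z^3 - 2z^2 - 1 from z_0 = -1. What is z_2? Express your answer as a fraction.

-4/3

F'(z) = -6z^2 - 4z.
F(-1) = -1, F'(-1) = -2, so z_1 = (-1) - (-1)/(-2) = -3/2.
F(-3/2) = 5/4, F'(-3/2) = -15/2, so z_2 = (-3/2) - (5/4)/(-15/2) = -4/3.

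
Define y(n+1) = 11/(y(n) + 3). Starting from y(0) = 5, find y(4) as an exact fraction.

y(1) = 11/(5 + 3) = 11/8.
y(2) = 11/(11/8 + 3) = 88/35.
y(3) = 11/(88/35 + 3) = 385/193.
y(4) = 11/(385/193 + 3) = 2123/964.

2123/964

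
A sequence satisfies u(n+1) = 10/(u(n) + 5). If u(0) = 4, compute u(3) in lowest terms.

u(1) = 10/(4 + 5) = 10/9.
u(2) = 10/(10/9 + 5) = 18/11.
u(3) = 10/(18/11 + 5) = 110/73.

110/73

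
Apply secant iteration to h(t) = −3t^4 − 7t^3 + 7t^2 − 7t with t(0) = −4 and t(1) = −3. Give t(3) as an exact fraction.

−18821/5702

h(−4) = −180, h(−3) = 30. t(2) = (−3) − 30·((−3) − (−4))/(30 − (−180)) = −22/7.
h(−3) = 30, h(−22/7) = 37818/2401. t(3) = (−22/7) − (37818/2401)·((−22/7) − (−3))/((37818/2401) − 30) = −18821/5702.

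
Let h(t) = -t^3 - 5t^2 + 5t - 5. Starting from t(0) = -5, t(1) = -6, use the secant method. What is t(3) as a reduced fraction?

h(-5) = -30, h(-6) = 1. t(2) = (-6) - 1·((-6) - (-5))/(1 - (-30)) = -185/31.
h(-6) = 1, h(-185/31) = -11130/29791. t(3) = (-185/31) - (-11130/29791)·((-185/31) - (-6))/((-11130/29791) - 1) = -244565/40921.

-244565/40921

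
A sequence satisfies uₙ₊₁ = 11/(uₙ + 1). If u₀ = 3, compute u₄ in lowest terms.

649/224

u₁ = 11/(3 + 1) = 11/4.
u₂ = 11/(11/4 + 1) = 44/15.
u₃ = 11/(44/15 + 1) = 165/59.
u₄ = 11/(165/59 + 1) = 649/224.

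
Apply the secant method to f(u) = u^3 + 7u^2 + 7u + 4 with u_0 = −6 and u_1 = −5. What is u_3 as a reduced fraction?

−52604/8845

f(−6) = −2, f(−5) = 19. u_2 = (−5) − 19·((−5) − (−6))/(19 − (−2)) = −124/21.
f(−5) = 19, f(−124/21) = 7904/9261. u_3 = (−124/21) − (7904/9261)·((−124/21) − (−5))/((7904/9261) − 19) = −52604/8845.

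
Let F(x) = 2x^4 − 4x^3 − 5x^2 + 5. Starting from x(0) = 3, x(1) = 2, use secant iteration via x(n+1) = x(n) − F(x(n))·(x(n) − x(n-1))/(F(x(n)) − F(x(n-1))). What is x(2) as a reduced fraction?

73/29

F(3) = 14, F(2) = −15. x(2) = 2 − (−15)·(2 − 3)/((−15) − 14) = 73/29.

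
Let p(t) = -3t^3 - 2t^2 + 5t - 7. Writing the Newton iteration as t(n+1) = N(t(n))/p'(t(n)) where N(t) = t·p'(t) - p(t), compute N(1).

-1

p'(t) = -9t^2 - 4t + 5.
N(t) = t·p'(t) - p(t) = t·(-9t^2 - 4t + 5) - (-3t^3 - 2t^2 + 5t - 7) = -6t^3 - 2t^2 + 7.
N(1) = -1.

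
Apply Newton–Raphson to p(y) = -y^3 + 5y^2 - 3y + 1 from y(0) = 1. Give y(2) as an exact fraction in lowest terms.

p'(y) = -3y^2 + 10y - 3.
p(1) = 2, p'(1) = 4, so y(1) = 1 - 2/4 = 1/2.
p(1/2) = 5/8, p'(1/2) = 5/4, so y(2) = (1/2) - (5/8)/(5/4) = 0.

0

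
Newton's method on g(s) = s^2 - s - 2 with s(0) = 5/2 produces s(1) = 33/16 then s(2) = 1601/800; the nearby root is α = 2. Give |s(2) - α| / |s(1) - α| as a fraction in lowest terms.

s(1) - α = 33/16 - 2 = 1/16, so |s(1) - α| = 1/16.
s(2) - α = 1601/800 - 2 = 1/800, so |s(2) - α| = 1/800.
Ratio = (1/800) / (1/16) = 1/50.

1/50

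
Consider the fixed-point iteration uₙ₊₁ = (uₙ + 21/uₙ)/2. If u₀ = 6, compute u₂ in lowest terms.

u₁ = (6 + 21/6)/2 = 19/4.
u₂ = (19/4 + 21/(19/4))/2 = 697/152.

697/152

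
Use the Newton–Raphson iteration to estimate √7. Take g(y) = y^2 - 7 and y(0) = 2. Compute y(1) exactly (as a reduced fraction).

11/4

g'(y) = 2y.
g(2) = -3, g'(2) = 4, so y(1) = 2 - (-3)/4 = 11/4.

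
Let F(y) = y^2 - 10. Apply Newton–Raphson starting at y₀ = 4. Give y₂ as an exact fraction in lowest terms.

F'(y) = 2y.
F(4) = 6, F'(4) = 8, so y₁ = 4 - 6/8 = 13/4.
F(13/4) = 9/16, F'(13/4) = 13/2, so y₂ = (13/4) - (9/16)/(13/2) = 329/104.

329/104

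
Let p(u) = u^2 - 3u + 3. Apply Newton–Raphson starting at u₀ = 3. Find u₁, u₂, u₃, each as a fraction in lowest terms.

u₁ = 2, u₂ = 1, u₃ = 2

p'(u) = 2u - 3.
p(3) = 3, p'(3) = 3, so u₁ = 3 - 3/3 = 2.
p(2) = 1, p'(2) = 1, so u₂ = 2 - 1/1 = 1.
p(1) = 1, p'(1) = -1, so u₃ = 1 - 1/(-1) = 2.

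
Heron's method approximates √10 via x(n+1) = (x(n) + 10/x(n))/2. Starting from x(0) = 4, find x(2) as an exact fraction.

329/104

x(1) = (4 + 10/4)/2 = 13/4.
x(2) = (13/4 + 10/(13/4))/2 = 329/104.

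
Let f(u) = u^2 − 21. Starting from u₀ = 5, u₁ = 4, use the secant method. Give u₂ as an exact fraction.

41/9

f(5) = 4, f(4) = −5. u₂ = 4 − (−5)·(4 − 5)/((−5) − 4) = 41/9.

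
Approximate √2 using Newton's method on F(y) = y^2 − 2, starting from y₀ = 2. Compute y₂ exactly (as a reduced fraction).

F'(y) = 2y.
F(2) = 2, F'(2) = 4, so y₁ = 2 − 2/4 = 3/2.
F(3/2) = 1/4, F'(3/2) = 3, so y₂ = (3/2) − (1/4)/3 = 17/12.

17/12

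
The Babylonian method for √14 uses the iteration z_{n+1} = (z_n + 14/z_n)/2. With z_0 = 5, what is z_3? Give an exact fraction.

17049841/4556760

z_1 = (5 + 14/5)/2 = 39/10.
z_2 = (39/10 + 14/(39/10))/2 = 2921/780.
z_3 = (2921/780 + 14/(2921/780))/2 = 17049841/4556760.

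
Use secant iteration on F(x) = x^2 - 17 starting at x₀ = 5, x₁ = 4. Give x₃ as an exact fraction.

301/73

F(5) = 8, F(4) = -1. x₂ = 4 - (-1)·(4 - 5)/((-1) - 8) = 37/9.
F(4) = -1, F(37/9) = -8/81. x₃ = (37/9) - (-8/81)·((37/9) - 4)/((-8/81) - (-1)) = 301/73.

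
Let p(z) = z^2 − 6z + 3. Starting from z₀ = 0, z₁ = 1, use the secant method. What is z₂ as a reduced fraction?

3/5

p(0) = 3, p(1) = −2. z₂ = 1 − (−2)·(1 − 0)/((−2) − 3) = 3/5.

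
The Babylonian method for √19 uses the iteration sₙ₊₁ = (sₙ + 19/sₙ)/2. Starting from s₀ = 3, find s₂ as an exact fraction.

367/84

s₁ = (3 + 19/3)/2 = 14/3.
s₂ = (14/3 + 19/(14/3))/2 = 367/84.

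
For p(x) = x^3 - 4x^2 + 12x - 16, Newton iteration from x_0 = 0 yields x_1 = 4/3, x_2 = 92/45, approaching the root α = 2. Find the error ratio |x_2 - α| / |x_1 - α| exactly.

1/15

x_1 - α = 4/3 - 2 = -2/3, so |x_1 - α| = 2/3.
x_2 - α = 92/45 - 2 = 2/45, so |x_2 - α| = 2/45.
Ratio = (2/45) / (2/3) = 1/15.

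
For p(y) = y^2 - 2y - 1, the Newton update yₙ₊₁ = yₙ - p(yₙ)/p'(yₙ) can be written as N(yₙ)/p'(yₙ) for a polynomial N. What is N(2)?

5

p'(y) = 2y - 2.
N(y) = y·p'(y) - p(y) = y·(2y - 2) - (y^2 - 2y - 1) = y^2 + 1.
N(2) = 5.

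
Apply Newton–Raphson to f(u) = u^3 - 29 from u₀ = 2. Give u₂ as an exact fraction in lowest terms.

4303/1350

f'(u) = 3u^2.
f(2) = -21, f'(2) = 12, so u₁ = 2 - (-21)/12 = 15/4.
f(15/4) = 1519/64, f'(15/4) = 675/16, so u₂ = (15/4) - (1519/64)/(675/16) = 4303/1350.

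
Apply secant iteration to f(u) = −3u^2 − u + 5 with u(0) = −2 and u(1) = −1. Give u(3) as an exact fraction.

f(−2) = −5, f(−1) = 3. u(2) = (−1) − 3·((−1) − (−2))/(3 − (−5)) = −11/8.
f(−1) = 3, f(−11/8) = 45/64. u(3) = (−11/8) − (45/64)·((−11/8) − (−1))/((45/64) − 3) = −73/49.

−73/49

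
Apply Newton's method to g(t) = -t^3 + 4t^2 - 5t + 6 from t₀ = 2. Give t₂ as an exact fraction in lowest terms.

294/65

g'(t) = -3t^2 + 8t - 5.
g(2) = 4, g'(2) = -1, so t₁ = 2 - 4/(-1) = 6.
g(6) = -96, g'(6) = -65, so t₂ = 6 - (-96)/(-65) = 294/65.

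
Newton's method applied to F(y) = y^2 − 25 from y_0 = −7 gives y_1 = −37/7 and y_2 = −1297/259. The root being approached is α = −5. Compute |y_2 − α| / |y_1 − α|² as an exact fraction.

7/74

y_1 − α = −37/7 − (−5) = −37/7 + 5 = −2/7, so |y_1 − α| = 2/7.
y_2 − α = −1297/259 − (−5) = −1297/259 + 5 = −2/259, so |y_2 − α| = 2/259.
|y_1 − α|² = 4/49.
Ratio = (2/259) / (4/49) = 7/74.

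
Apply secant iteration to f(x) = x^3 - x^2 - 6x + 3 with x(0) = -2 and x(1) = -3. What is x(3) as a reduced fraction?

-1551/697

f(-2) = 3, f(-3) = -15. x(2) = (-3) - (-15)·((-3) - (-2))/((-15) - 3) = -13/6.
f(-3) = -15, f(-13/6) = 245/216. x(3) = (-13/6) - (245/216)·((-13/6) - (-3))/((245/216) - (-15)) = -1551/697.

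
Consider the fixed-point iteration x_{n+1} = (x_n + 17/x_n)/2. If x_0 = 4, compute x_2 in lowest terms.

x_1 = (4 + 17/4)/2 = 33/8.
x_2 = (33/8 + 17/(33/8))/2 = 2177/528.

2177/528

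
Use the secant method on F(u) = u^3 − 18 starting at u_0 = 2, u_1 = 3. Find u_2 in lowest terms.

F(2) = −10, F(3) = 9. u_2 = 3 − 9·(3 − 2)/(9 − (−10)) = 48/19.

48/19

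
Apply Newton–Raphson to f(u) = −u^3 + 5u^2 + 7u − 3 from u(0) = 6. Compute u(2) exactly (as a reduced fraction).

f'(u) = −3u^2 + 10u + 7.
f(6) = 3, f'(6) = −41, so u(1) = 6 − 3/(−41) = 249/41.
f(249/41) = −4824/68921, f'(249/41) = −72146/1681, so u(2) = (249/41) − (−4824/68921)/(−72146/1681) = 8979765/1478993.

8979765/1478993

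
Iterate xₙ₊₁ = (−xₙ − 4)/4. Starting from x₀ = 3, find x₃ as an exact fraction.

x₁ = (−3 − 4)/4 = −7/4.
x₂ = (−(−7/4) − 4)/4 = −9/16.
x₃ = (−(−9/16) − 4)/4 = −55/64.

−55/64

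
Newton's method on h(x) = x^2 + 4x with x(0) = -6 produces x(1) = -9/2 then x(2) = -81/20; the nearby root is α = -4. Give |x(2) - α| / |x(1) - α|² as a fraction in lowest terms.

x(1) - α = -9/2 - (-4) = -9/2 + 4 = -1/2, so |x(1) - α| = 1/2.
x(2) - α = -81/20 - (-4) = -81/20 + 4 = -1/20, so |x(2) - α| = 1/20.
|x(1) - α|² = 1/4.
Ratio = (1/20) / (1/4) = 1/5.

1/5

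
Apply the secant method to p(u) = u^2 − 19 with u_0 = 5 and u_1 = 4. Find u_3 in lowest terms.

109/25

p(5) = 6, p(4) = −3. u_2 = 4 − (−3)·(4 − 5)/((−3) − 6) = 13/3.
p(4) = −3, p(13/3) = −2/9. u_3 = (13/3) − (−2/9)·((13/3) − 4)/((−2/9) − (−3)) = 109/25.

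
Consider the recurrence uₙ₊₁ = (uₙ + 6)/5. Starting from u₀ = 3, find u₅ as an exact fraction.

4689/3125

u₁ = (3 + 6)/5 = 9/5.
u₂ = ((9/5) + 6)/5 = 39/25.
u₃ = ((39/25) + 6)/5 = 189/125.
u₄ = ((189/125) + 6)/5 = 939/625.
u₅ = ((939/625) + 6)/5 = 4689/3125.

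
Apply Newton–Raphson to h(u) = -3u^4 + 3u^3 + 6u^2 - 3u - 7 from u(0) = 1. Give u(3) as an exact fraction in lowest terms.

h'(u) = -12u^3 + 9u^2 + 12u - 3.
h(1) = -4, h'(1) = 6, so u(1) = 1 - (-4)/6 = 5/3.
h(5/3) = -124/27, h'(5/3) = -122/9, so u(2) = (5/3) - (-124/27)/(-122/9) = 81/61.
h(81/61) = -37482844/13845841, h'(81/61) = 160566/226981, so u(3) = (81/61) - (-37482844/13845841)/(160566/226981) = 3606335/699609.

3606335/699609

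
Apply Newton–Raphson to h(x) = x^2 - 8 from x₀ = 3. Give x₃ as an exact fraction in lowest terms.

h'(x) = 2x.
h(3) = 1, h'(3) = 6, so x₁ = 3 - 1/6 = 17/6.
h(17/6) = 1/36, h'(17/6) = 17/3, so x₂ = (17/6) - (1/36)/(17/3) = 577/204.
h(577/204) = 1/41616, h'(577/204) = 577/102, so x₃ = (577/204) - (1/41616)/(577/102) = 665857/235416.

665857/235416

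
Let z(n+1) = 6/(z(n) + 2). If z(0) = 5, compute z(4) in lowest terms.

123/71

z(1) = 6/(5 + 2) = 6/7.
z(2) = 6/(6/7 + 2) = 21/10.
z(3) = 6/(21/10 + 2) = 60/41.
z(4) = 6/(60/41 + 2) = 123/71.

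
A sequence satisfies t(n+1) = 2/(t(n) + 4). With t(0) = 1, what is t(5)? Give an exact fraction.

t(1) = 2/(1 + 4) = 2/5.
t(2) = 2/(2/5 + 4) = 5/11.
t(3) = 2/(5/11 + 4) = 22/49.
t(4) = 2/(22/49 + 4) = 49/109.
t(5) = 2/(49/109 + 4) = 218/485.

218/485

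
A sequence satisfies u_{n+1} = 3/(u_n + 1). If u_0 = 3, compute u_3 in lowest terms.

u_1 = 3/(3 + 1) = 3/4.
u_2 = 3/(3/4 + 1) = 12/7.
u_3 = 3/(12/7 + 1) = 21/19.

21/19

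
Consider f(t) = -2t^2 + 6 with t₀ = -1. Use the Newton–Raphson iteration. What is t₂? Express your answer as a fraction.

-7/4

f'(t) = -4t.
f(-1) = 4, f'(-1) = 4, so t₁ = (-1) - 4/4 = -2.
f(-2) = -2, f'(-2) = 8, so t₂ = (-2) - (-2)/8 = -7/4.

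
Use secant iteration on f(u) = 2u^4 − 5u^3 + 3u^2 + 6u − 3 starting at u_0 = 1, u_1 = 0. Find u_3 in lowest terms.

f(1) = 3, f(0) = −3. u_2 = 0 − (−3)·(0 − 1)/((−3) − 3) = 1/2.
f(0) = −3, f(1/2) = 1/4. u_3 = (1/2) − (1/4)·((1/2) − 0)/((1/4) − (−3)) = 6/13.

6/13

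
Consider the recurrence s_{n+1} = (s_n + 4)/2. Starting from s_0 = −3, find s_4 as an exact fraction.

s_1 = ((−3) + 4)/2 = 1/2.
s_2 = ((1/2) + 4)/2 = 9/4.
s_3 = ((9/4) + 4)/2 = 25/8.
s_4 = ((25/8) + 4)/2 = 57/16.

57/16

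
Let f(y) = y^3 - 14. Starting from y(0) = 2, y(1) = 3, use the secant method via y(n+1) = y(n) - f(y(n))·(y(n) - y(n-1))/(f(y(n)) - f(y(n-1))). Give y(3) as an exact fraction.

18386/7693

f(2) = -6, f(3) = 13. y(2) = 3 - 13·(3 - 2)/(13 - (-6)) = 44/19.
f(3) = 13, f(44/19) = -10842/6859. y(3) = (44/19) - (-10842/6859)·((44/19) - 3)/((-10842/6859) - 13) = 18386/7693.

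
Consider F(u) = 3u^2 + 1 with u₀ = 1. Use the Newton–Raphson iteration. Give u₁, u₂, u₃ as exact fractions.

u₁ = 1/3, u₂ = -1/3, u₃ = 1/3

F'(u) = 6u.
F(1) = 4, F'(1) = 6, so u₁ = 1 - 4/6 = 1/3.
F(1/3) = 4/3, F'(1/3) = 2, so u₂ = (1/3) - (4/3)/2 = -1/3.
F(-1/3) = 4/3, F'(-1/3) = -2, so u₃ = (-1/3) - (4/3)/(-2) = 1/3.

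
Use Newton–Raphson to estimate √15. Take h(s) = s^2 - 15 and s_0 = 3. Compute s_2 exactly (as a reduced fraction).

31/8

h'(s) = 2s.
h(3) = -6, h'(3) = 6, so s_1 = 3 - (-6)/6 = 4.
h(4) = 1, h'(4) = 8, so s_2 = 4 - 1/8 = 31/8.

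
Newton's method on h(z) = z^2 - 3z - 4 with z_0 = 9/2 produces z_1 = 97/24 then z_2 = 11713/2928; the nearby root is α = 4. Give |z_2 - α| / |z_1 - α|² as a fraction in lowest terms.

12/61

z_1 - α = 97/24 - 4 = 1/24, so |z_1 - α| = 1/24.
z_2 - α = 11713/2928 - 4 = 1/2928, so |z_2 - α| = 1/2928.
|z_1 - α|² = 1/576.
Ratio = (1/2928) / (1/576) = 12/61.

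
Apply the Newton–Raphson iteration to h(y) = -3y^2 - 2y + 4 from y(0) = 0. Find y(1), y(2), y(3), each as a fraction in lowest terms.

h'(y) = -6y - 2.
h(0) = 4, h'(0) = -2, so y(1) = 0 - 4/(-2) = 2.
h(2) = -12, h'(2) = -14, so y(2) = 2 - (-12)/(-14) = 8/7.
h(8/7) = -108/49, h'(8/7) = -62/7, so y(3) = (8/7) - (-108/49)/(-62/7) = 194/217.

y(1) = 2, y(2) = 8/7, y(3) = 194/217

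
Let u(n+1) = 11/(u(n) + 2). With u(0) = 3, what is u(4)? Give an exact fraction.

u(1) = 11/(3 + 2) = 11/5.
u(2) = 11/(11/5 + 2) = 55/21.
u(3) = 11/(55/21 + 2) = 231/97.
u(4) = 11/(231/97 + 2) = 1067/425.

1067/425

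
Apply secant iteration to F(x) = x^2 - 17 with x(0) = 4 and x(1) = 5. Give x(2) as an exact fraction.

37/9

F(4) = -1, F(5) = 8. x(2) = 5 - 8·(5 - 4)/(8 - (-1)) = 37/9.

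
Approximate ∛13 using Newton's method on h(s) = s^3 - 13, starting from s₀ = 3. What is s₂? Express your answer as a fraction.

h'(s) = 3s^2.
h(3) = 14, h'(3) = 27, so s₁ = 3 - 14/27 = 67/27.
h(67/27) = 44884/19683, h'(67/27) = 4489/243, so s₂ = (67/27) - (44884/19683)/(4489/243) = 857405/363609.

857405/363609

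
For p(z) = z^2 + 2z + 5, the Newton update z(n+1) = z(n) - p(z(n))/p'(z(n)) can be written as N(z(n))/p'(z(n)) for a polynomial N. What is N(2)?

p'(z) = 2z + 2.
N(z) = z·p'(z) - p(z) = z·(2z + 2) - (z^2 + 2z + 5) = z^2 - 5.
N(2) = -1.

-1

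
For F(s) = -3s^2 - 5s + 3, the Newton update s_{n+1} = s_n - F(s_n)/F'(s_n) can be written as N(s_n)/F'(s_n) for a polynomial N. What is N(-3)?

F'(s) = -6s - 5.
N(s) = s·F'(s) - F(s) = s·(-6s - 5) - (-3s^2 - 5s + 3) = -3s^2 - 3.
N(-3) = -30.

-30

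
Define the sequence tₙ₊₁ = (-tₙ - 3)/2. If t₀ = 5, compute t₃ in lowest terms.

t₁ = (-5 - 3)/2 = -4.
t₂ = (-(-4) - 3)/2 = 1/2.
t₃ = (-(1/2) - 3)/2 = -7/4.

-7/4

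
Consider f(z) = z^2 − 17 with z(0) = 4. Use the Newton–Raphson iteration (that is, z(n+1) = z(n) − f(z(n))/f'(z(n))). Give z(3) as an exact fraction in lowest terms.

9478657/2298912

f'(z) = 2z.
f(4) = −1, f'(4) = 8, so z(1) = 4 − (−1)/8 = 33/8.
f(33/8) = 1/64, f'(33/8) = 33/4, so z(2) = (33/8) − (1/64)/(33/4) = 2177/528.
f(2177/528) = 1/278784, f'(2177/528) = 2177/264, so z(3) = (2177/528) − (1/278784)/(2177/264) = 9478657/2298912.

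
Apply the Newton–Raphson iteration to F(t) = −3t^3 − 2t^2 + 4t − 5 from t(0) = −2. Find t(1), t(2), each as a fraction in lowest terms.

F'(t) = −9t^2 − 4t + 4.
F(−2) = 3, F'(−2) = −24, so t(1) = (−2) − 3/(−24) = −15/8.
F(−15/8) = 125/512, F'(−15/8) = −1289/64, so t(2) = (−15/8) − (125/512)/(−1289/64) = −9605/5156.

t(1) = −15/8, t(2) = −9605/5156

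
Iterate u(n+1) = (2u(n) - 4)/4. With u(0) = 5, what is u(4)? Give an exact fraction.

-25/16

u(1) = (2·5 - 4)/4 = 3/2.
u(2) = (2·(3/2) - 4)/4 = -1/4.
u(3) = (2·(-1/4) - 4)/4 = -9/8.
u(4) = (2·(-9/8) - 4)/4 = -25/16.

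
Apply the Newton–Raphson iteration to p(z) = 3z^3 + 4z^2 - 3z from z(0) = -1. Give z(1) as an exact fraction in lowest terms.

1

p'(z) = 9z^2 + 8z - 3.
p(-1) = 4, p'(-1) = -2, so z(1) = (-1) - 4/(-2) = 1.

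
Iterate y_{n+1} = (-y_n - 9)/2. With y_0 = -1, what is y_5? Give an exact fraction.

y_1 = (-(-1) - 9)/2 = -4.
y_2 = (-(-4) - 9)/2 = -5/2.
y_3 = (-(-5/2) - 9)/2 = -13/4.
y_4 = (-(-13/4) - 9)/2 = -23/8.
y_5 = (-(-23/8) - 9)/2 = -49/16.

-49/16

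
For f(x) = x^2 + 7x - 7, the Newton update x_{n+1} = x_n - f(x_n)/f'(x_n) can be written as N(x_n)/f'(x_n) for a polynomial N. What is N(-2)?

f'(x) = 2x + 7.
N(x) = x·f'(x) - f(x) = x·(2x + 7) - (x^2 + 7x - 7) = x^2 + 7.
N(-2) = 11.

11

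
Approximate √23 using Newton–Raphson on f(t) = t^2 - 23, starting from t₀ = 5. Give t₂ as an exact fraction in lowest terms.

1151/240

f'(t) = 2t.
f(5) = 2, f'(5) = 10, so t₁ = 5 - 2/10 = 24/5.
f(24/5) = 1/25, f'(24/5) = 48/5, so t₂ = (24/5) - (1/25)/(48/5) = 1151/240.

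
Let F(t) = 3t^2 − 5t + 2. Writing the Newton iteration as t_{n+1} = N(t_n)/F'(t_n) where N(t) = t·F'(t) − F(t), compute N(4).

46

F'(t) = 6t − 5.
N(t) = t·F'(t) − F(t) = t·(6t − 5) − (3t^2 − 5t + 2) = 3t^2 − 2.
N(4) = 46.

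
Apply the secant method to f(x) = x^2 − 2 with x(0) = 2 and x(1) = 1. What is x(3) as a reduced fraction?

f(2) = 2, f(1) = −1. x(2) = 1 − (−1)·(1 − 2)/((−1) − 2) = 4/3.
f(1) = −1, f(4/3) = −2/9. x(3) = (4/3) − (−2/9)·((4/3) − 1)/((−2/9) − (−1)) = 10/7.

10/7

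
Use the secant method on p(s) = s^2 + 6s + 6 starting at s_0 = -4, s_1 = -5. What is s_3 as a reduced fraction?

-52/11

p(-4) = -2, p(-5) = 1. s_2 = (-5) - 1·((-5) - (-4))/(1 - (-2)) = -14/3.
p(-5) = 1, p(-14/3) = -2/9. s_3 = (-14/3) - (-2/9)·((-14/3) - (-5))/((-2/9) - 1) = -52/11.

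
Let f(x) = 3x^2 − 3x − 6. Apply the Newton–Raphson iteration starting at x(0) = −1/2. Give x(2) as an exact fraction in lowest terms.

f'(x) = 6x − 3.
f(−1/2) = −15/4, f'(−1/2) = −6, so x(1) = (−1/2) − (−15/4)/(−6) = −9/8.
f(−9/8) = 75/64, f'(−9/8) = −39/4, so x(2) = (−9/8) − (75/64)/(−39/4) = −209/208.

−209/208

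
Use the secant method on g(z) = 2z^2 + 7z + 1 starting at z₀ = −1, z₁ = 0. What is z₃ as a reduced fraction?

−5/33

g(−1) = −4, g(0) = 1. z₂ = 0 − 1·(0 − (−1))/(1 − (−4)) = −1/5.
g(0) = 1, g(−1/5) = −8/25. z₃ = (−1/5) − (−8/25)·((−1/5) − 0)/((−8/25) − 1) = −5/33.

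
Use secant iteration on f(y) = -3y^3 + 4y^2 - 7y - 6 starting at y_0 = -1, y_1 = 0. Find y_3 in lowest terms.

-147/227

f(-1) = 8, f(0) = -6. y_2 = 0 - (-6)·(0 - (-1))/((-6) - 8) = -3/7.
f(0) = -6, f(-3/7) = -696/343. y_3 = (-3/7) - (-696/343)·((-3/7) - 0)/((-696/343) - (-6)) = -147/227.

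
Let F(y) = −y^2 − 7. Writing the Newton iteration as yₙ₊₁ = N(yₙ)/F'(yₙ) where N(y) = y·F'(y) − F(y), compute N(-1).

6

F'(y) = −2y.
N(y) = y·F'(y) − F(y) = y·(−2y) − (−y^2 − 7) = −y^2 + 7.
N(-1) = 6.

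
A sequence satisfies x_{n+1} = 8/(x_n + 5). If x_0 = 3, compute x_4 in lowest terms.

152/119

x_1 = 8/(3 + 5) = 1.
x_2 = 8/(1 + 5) = 4/3.
x_3 = 8/(4/3 + 5) = 24/19.
x_4 = 8/(24/19 + 5) = 152/119.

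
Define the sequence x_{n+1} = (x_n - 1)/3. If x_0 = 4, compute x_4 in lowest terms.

x_1 = (4 - 1)/3 = 1.
x_2 = (1 - 1)/3 = 0.
x_3 = (0 - 1)/3 = -1/3.
x_4 = ((-1/3) - 1)/3 = -4/9.

-4/9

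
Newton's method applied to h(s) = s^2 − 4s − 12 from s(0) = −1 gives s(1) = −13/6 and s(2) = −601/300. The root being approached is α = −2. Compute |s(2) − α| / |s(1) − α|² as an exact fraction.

3/25

s(1) − α = −13/6 − (−2) = −13/6 + 2 = −1/6, so |s(1) − α| = 1/6.
s(2) − α = −601/300 − (−2) = −601/300 + 2 = −1/300, so |s(2) − α| = 1/300.
|s(1) − α|² = 1/36.
Ratio = (1/300) / (1/36) = 3/25.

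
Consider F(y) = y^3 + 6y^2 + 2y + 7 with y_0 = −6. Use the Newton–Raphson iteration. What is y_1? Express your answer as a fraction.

F'(y) = 3y^2 + 12y + 2.
F(−6) = −5, F'(−6) = 38, so y_1 = (−6) − (−5)/38 = −223/38.

−223/38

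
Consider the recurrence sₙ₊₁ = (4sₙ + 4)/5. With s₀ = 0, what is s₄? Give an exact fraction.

1476/625

s₁ = (4·0 + 4)/5 = 4/5.
s₂ = (4·(4/5) + 4)/5 = 36/25.
s₃ = (4·(36/25) + 4)/5 = 244/125.
s₄ = (4·(244/125) + 4)/5 = 1476/625.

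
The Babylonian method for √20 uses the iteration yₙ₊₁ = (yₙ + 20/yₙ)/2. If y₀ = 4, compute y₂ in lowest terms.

y₁ = (4 + 20/4)/2 = 9/2.
y₂ = (9/2 + 20/(9/2))/2 = 161/36.

161/36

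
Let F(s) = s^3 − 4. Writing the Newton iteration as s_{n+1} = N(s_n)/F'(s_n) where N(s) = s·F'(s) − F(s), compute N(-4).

F'(s) = 3s^2.
N(s) = s·F'(s) − F(s) = s·(3s^2) − (s^3 − 4) = 2s^3 + 4.
N(-4) = −124.

−124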